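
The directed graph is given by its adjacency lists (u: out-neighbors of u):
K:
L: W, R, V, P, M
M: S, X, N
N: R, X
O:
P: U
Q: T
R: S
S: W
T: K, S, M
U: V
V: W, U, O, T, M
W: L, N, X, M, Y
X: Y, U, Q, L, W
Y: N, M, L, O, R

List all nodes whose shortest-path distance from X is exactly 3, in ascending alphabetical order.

Level 0: X
Level 1: L, Q, U, W, Y
Level 2: M, N, O, P, R, T, V
Level 3: K, S

K, S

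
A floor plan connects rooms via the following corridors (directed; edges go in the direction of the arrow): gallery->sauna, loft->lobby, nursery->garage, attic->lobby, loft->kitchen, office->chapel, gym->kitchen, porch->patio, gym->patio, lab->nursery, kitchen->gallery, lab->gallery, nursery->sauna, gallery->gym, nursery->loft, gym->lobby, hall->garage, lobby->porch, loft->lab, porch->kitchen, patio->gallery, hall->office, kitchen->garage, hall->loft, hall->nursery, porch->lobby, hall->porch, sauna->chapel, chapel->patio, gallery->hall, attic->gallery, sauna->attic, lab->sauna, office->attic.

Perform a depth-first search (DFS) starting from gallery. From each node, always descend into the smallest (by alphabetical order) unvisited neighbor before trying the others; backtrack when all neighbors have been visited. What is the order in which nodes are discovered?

Visit gallery
gallery → gym
gym → kitchen
kitchen → garage
gym → lobby
lobby → porch
porch → patio
gallery → hall
hall → loft
loft → lab
lab → nursery
nursery → sauna
sauna → attic
sauna → chapel
hall → office

gallery, gym, kitchen, garage, lobby, porch, patio, hall, loft, lab, nursery, sauna, attic, chapel, office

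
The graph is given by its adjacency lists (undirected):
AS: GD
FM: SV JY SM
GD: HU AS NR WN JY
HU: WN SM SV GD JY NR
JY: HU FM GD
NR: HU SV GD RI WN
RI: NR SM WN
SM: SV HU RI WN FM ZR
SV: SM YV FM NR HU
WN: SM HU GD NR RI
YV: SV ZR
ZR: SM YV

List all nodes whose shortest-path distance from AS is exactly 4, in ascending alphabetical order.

Level 0: AS
Level 1: GD
Level 2: HU, JY, NR, WN
Level 3: FM, RI, SM, SV
Level 4: YV, ZR

YV, ZR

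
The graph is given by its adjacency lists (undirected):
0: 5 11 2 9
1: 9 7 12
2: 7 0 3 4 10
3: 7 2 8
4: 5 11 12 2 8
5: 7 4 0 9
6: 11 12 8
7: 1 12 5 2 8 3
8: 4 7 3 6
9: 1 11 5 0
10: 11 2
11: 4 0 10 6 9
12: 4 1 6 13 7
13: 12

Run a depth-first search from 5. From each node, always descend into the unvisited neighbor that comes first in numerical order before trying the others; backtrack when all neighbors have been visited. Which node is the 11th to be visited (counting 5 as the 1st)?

Visit 5
5 → 0
0 → 2
2 → 3
3 → 7
7 → 1
1 → 9
9 → 11
11 → 4
4 → 8
8 → 6
6 → 12
12 → 13
11 → 10

Visit order: 5, 0, 2, 3, 7, 1, 9, 11, 4, 8, 6, 12, 13, 10

6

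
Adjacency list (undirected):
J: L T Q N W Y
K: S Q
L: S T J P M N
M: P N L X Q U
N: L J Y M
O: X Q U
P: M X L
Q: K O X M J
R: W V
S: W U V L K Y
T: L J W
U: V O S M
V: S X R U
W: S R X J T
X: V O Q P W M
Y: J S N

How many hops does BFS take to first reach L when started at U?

2

Level 0: U
Level 1: M, O, S, V
Level 2: K, L, N, P, Q, R, W, X, Y
Level 3: J, T
L first appears at level 2.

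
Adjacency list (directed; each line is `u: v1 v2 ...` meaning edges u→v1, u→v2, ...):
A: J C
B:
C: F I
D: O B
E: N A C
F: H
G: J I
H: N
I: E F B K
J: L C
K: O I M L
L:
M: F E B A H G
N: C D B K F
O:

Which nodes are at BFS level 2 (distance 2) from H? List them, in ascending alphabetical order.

Level 0: H
Level 1: N
Level 2: B, C, D, F, K
Level 3: I, L, M, O
Level 4: A, E, G
Level 5: J

B, C, D, F, K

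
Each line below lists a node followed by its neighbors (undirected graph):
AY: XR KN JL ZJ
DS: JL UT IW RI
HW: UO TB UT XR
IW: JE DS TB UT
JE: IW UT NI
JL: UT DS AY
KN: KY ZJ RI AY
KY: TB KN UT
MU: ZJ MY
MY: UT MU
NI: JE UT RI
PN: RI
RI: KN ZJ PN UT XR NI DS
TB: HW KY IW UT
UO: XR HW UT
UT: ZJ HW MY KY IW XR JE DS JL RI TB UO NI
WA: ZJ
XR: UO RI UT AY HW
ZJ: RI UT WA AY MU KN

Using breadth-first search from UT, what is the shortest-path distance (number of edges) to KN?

2

Level 0: UT
Level 1: DS, HW, IW, JE, JL, KY, MY, NI, RI, TB, UO, XR, ZJ
Level 2: AY, KN, MU, PN, WA
KN first appears at level 2.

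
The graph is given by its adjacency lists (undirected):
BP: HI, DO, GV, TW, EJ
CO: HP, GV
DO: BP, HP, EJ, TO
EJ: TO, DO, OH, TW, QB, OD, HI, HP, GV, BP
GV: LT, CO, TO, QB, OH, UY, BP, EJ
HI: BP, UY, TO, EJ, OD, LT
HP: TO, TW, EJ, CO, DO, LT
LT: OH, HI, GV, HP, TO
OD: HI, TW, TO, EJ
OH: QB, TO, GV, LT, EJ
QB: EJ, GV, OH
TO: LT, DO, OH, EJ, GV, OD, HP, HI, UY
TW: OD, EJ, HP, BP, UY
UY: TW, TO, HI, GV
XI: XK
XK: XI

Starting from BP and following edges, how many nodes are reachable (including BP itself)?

14

BFS from BP visits: BP, TW, HI, GV, EJ, DO, UY, OD, HP, TO, LT, QB, OH, CO
Reachable nodes: 14 of 16 total.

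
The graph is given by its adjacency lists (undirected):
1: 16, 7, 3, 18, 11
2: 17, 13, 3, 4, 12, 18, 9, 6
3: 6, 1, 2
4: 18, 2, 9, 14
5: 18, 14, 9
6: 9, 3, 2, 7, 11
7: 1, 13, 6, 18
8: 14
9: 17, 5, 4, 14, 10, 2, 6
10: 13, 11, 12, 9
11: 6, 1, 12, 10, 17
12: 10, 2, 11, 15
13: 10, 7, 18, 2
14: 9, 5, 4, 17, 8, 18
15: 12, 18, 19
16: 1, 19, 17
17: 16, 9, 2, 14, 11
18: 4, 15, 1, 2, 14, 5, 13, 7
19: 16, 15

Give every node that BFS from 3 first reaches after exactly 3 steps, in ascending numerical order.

Level 0: 3
Level 1: 1, 2, 6
Level 2: 4, 7, 9, 11, 12, 13, 16, 17, 18
Level 3: 5, 10, 14, 15, 19
Level 4: 8

5, 10, 14, 15, 19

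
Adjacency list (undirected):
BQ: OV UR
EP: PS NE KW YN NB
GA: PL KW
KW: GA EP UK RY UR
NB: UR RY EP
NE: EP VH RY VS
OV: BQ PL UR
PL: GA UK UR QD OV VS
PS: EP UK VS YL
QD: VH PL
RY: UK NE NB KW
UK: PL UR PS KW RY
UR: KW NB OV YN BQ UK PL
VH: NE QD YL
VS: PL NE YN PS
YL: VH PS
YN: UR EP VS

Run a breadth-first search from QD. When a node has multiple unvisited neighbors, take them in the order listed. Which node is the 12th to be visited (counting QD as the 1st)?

RY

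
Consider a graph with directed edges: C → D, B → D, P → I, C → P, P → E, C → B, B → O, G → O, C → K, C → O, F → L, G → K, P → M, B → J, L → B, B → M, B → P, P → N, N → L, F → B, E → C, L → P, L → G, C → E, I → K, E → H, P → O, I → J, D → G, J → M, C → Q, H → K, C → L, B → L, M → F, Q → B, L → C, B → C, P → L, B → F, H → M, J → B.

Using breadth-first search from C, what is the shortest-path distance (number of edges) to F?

Level 0: C
Level 1: B, D, E, K, L, O, P, Q
Level 2: F, G, H, I, J, M, N
F first appears at level 2.

2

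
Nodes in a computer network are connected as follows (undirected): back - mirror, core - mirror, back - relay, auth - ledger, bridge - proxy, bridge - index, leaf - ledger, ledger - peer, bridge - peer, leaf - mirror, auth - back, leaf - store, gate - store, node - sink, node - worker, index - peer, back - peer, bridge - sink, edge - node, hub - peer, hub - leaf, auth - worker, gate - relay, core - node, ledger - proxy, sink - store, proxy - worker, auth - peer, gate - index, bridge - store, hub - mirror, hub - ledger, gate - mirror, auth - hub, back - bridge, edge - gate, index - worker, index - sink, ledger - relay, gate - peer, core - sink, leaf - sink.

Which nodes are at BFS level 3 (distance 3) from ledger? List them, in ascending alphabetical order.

core, edge, node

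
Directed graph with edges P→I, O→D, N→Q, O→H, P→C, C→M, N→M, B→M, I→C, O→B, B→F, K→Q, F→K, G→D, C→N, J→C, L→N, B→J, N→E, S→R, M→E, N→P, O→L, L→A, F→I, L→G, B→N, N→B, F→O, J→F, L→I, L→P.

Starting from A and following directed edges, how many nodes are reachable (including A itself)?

1

BFS from A visits: A
Reachable nodes: 1 of 19 total.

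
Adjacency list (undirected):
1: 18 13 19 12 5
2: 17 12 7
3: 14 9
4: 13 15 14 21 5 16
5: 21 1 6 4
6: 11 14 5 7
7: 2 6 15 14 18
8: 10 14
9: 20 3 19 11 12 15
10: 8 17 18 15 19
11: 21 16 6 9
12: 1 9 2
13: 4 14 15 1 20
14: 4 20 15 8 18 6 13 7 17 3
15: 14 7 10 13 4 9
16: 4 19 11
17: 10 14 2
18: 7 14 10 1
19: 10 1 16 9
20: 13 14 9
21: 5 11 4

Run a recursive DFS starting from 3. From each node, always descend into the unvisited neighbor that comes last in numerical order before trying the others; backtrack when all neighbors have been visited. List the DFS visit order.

Visit 3
3 → 14
14 → 20
20 → 13
13 → 15
15 → 10
10 → 19
19 → 16
16 → 11
11 → 21
21 → 5
5 → 6
6 → 7
7 → 18
18 → 1
1 → 12
12 → 9
12 → 2
2 → 17
5 → 4
10 → 8

3 → 14 → 20 → 13 → 15 → 10 → 19 → 16 → 11 → 21 → 5 → 6 → 7 → 18 → 1 → 12 → 9 → 2 → 17 → 4 → 8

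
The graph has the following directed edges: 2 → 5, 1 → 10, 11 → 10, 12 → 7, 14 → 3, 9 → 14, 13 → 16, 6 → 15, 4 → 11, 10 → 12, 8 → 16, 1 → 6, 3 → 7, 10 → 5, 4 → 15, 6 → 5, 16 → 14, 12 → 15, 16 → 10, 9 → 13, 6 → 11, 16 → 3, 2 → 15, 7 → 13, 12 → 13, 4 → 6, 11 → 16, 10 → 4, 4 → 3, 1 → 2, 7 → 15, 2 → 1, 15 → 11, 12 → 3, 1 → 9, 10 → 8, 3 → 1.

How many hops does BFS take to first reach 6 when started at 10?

Level 0: 10
Level 1: 4, 5, 8, 12
Level 2: 3, 6, 7, 11, 13, 15, 16
Level 3: 1, 14
Level 4: 2, 9
6 first appears at level 2.

2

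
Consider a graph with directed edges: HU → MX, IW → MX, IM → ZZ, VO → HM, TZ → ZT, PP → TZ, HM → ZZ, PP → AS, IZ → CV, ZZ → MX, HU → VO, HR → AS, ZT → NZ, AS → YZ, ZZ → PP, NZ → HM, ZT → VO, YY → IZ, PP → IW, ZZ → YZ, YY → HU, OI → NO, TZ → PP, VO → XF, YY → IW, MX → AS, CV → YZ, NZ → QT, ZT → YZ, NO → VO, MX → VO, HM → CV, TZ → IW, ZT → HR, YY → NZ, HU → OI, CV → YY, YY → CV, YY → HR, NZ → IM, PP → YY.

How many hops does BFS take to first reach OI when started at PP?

Level 0: PP
Level 1: AS, IW, TZ, YY
Level 2: CV, HR, HU, IZ, MX, NZ, YZ, ZT
Level 3: HM, IM, OI, QT, VO
Level 4: NO, XF, ZZ
OI first appears at level 3.

3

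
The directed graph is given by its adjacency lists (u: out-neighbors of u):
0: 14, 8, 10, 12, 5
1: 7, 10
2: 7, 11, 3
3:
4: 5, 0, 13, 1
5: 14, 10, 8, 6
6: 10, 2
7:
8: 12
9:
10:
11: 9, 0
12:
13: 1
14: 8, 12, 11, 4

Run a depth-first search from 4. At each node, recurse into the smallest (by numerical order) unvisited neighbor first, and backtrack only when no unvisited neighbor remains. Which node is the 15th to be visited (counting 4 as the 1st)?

Visit 4
4 → 0
0 → 5
5 → 6
6 → 2
2 → 3
2 → 7
2 → 11
11 → 9
6 → 10
5 → 8
8 → 12
5 → 14
4 → 1
4 → 13

Visit order: 4, 0, 5, 6, 2, 3, 7, 11, 9, 10, 8, 12, 14, 1, 13

13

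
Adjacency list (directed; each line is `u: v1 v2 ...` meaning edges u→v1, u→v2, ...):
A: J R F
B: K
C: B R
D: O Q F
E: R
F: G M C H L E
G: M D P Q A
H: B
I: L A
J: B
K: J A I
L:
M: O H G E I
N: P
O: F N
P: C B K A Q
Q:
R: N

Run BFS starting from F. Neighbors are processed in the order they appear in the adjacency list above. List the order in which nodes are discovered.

Visit F; enqueue G, M, C, H, L, E → queue [G, M, C, H, L, E]
Visit G; enqueue D, P, Q, A → queue [M, C, H, L, E, D, P, Q, A]
Visit M; enqueue O, I → queue [C, H, L, E, D, P, Q, A, O, I]
Visit C; enqueue B, R → queue [H, L, E, D, P, Q, A, O, I, B, R]
Visit H → queue [L, E, D, P, Q, A, O, I, B, R]
Visit L → queue [E, D, P, Q, A, O, I, B, R]
Visit E → queue [D, P, Q, A, O, I, B, R]
Visit D → queue [P, Q, A, O, I, B, R]
Visit P; enqueue K → queue [Q, A, O, I, B, R, K]
Visit Q → queue [A, O, I, B, R, K]
Visit A; enqueue J → queue [O, I, B, R, K, J]
Visit O; enqueue N → queue [I, B, R, K, J, N]
Visit I → queue [B, R, K, J, N]
Visit B → queue [R, K, J, N]
Visit R → queue [K, J, N]
Visit K → queue [J, N]
Visit J → queue [N]
Visit N → queue []

F -> G -> M -> C -> H -> L -> E -> D -> P -> Q -> A -> O -> I -> B -> R -> K -> J -> N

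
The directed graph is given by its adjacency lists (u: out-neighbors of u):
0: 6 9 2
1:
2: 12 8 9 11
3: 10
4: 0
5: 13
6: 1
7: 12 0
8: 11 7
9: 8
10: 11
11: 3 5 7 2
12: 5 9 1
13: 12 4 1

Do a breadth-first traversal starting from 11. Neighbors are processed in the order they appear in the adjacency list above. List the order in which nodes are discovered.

11, 3, 5, 7, 2, 10, 13, 12, 0, 8, 9, 4, 1, 6

Visit 11; enqueue 3, 5, 7, 2 → queue [3, 5, 7, 2]
Visit 3; enqueue 10 → queue [5, 7, 2, 10]
Visit 5; enqueue 13 → queue [7, 2, 10, 13]
Visit 7; enqueue 12, 0 → queue [2, 10, 13, 12, 0]
Visit 2; enqueue 8, 9 → queue [10, 13, 12, 0, 8, 9]
Visit 10 → queue [13, 12, 0, 8, 9]
Visit 13; enqueue 4, 1 → queue [12, 0, 8, 9, 4, 1]
Visit 12 → queue [0, 8, 9, 4, 1]
Visit 0; enqueue 6 → queue [8, 9, 4, 1, 6]
Visit 8 → queue [9, 4, 1, 6]
Visit 9 → queue [4, 1, 6]
Visit 4 → queue [1, 6]
Visit 1 → queue [6]
Visit 6 → queue []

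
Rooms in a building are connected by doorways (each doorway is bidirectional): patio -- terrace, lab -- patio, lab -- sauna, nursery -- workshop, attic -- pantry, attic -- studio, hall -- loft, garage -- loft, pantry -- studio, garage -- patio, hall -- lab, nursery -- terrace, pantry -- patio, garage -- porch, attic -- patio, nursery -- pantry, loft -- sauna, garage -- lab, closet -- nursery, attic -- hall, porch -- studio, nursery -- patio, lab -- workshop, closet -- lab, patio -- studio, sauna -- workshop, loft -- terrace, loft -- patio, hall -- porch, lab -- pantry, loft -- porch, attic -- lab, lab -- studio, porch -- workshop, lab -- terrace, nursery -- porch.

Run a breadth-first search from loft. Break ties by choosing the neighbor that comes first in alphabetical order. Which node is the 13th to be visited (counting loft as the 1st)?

workshop

Visit loft; enqueue garage, hall, patio, porch, sauna, terrace → queue [garage, hall, patio, porch, sauna, terrace]
Visit garage; enqueue lab → queue [hall, patio, porch, sauna, terrace, lab]
Visit hall; enqueue attic → queue [patio, porch, sauna, terrace, lab, attic]
Visit patio; enqueue nursery, pantry, studio → queue [porch, sauna, terrace, lab, attic, nursery, pantry, studio]
Visit porch; enqueue workshop → queue [sauna, terrace, lab, attic, nursery, pantry, studio, workshop]
Visit sauna → queue [terrace, lab, attic, nursery, pantry, studio, workshop]
Visit terrace → queue [lab, attic, nursery, pantry, studio, workshop]
Visit lab; enqueue closet → queue [attic, nursery, pantry, studio, workshop, closet]
Visit attic → queue [nursery, pantry, studio, workshop, closet]
Visit nursery → queue [pantry, studio, workshop, closet]
Visit pantry → queue [studio, workshop, closet]
Visit studio → queue [workshop, closet]
Visit workshop → queue [closet]
Visit closet → queue []

Visit order: loft, garage, hall, patio, porch, sauna, terrace, lab, attic, nursery, pantry, studio, workshop, closet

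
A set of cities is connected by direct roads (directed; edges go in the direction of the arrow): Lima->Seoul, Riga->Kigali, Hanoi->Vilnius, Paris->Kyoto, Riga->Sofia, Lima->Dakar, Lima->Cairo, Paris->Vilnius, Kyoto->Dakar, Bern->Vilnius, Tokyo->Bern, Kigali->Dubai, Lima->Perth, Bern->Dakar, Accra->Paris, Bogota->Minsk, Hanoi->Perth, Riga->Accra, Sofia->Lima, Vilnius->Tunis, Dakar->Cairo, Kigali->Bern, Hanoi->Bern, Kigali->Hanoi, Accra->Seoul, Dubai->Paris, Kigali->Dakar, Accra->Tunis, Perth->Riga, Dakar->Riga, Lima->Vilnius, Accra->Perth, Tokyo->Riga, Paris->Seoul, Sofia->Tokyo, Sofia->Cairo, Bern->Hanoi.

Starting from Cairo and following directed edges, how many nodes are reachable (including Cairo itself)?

1

BFS from Cairo visits: Cairo
Reachable nodes: 1 of 19 total.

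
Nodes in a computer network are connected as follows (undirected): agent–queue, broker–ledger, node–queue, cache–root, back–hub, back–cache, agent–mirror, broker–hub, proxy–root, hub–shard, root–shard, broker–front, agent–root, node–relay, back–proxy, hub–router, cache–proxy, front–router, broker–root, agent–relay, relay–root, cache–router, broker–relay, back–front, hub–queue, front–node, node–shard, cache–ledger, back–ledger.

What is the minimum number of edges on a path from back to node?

2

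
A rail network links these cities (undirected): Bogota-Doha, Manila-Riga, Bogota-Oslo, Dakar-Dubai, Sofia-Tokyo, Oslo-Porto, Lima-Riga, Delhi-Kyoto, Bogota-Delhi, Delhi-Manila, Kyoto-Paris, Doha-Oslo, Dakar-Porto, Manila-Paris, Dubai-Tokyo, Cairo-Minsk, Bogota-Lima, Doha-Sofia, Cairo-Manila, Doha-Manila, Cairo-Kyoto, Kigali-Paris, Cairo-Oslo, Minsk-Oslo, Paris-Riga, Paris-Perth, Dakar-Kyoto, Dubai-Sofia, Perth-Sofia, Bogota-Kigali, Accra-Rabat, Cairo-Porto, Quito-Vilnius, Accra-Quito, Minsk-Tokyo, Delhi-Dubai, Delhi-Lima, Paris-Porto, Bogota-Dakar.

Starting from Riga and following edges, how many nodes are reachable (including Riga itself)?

18

BFS from Riga visits: Riga, Paris, Manila, Lima, Porto, Perth, Kyoto, Kigali, Doha, Delhi, Cairo, Bogota, Oslo, Dakar, Sofia, Dubai, Minsk, Tokyo
Reachable nodes: 18 of 22 total.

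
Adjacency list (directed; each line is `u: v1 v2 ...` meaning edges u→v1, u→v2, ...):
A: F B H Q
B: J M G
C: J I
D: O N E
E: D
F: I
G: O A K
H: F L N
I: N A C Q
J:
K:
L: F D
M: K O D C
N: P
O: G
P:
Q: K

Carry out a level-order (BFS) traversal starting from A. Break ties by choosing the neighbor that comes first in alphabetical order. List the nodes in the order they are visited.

A, B, F, H, Q, G, J, M, I, L, N, K, O, C, D, P, E

Visit A; enqueue B, F, H, Q → queue [B, F, H, Q]
Visit B; enqueue G, J, M → queue [F, H, Q, G, J, M]
Visit F; enqueue I → queue [H, Q, G, J, M, I]
Visit H; enqueue L, N → queue [Q, G, J, M, I, L, N]
Visit Q; enqueue K → queue [G, J, M, I, L, N, K]
Visit G; enqueue O → queue [J, M, I, L, N, K, O]
Visit J → queue [M, I, L, N, K, O]
Visit M; enqueue C, D → queue [I, L, N, K, O, C, D]
Visit I → queue [L, N, K, O, C, D]
Visit L → queue [N, K, O, C, D]
Visit N; enqueue P → queue [K, O, C, D, P]
Visit K → queue [O, C, D, P]
Visit O → queue [C, D, P]
Visit C → queue [D, P]
Visit D; enqueue E → queue [P, E]
Visit P → queue [E]
Visit E → queue []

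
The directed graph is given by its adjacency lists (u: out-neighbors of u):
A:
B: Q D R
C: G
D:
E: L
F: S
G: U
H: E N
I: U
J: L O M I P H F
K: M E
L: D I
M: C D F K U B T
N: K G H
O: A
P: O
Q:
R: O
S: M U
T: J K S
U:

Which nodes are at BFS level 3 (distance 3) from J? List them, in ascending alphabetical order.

Level 0: J
Level 1: F, H, I, L, M, O, P
Level 2: A, B, C, D, E, K, N, S, T, U
Level 3: G, Q, R

G, Q, R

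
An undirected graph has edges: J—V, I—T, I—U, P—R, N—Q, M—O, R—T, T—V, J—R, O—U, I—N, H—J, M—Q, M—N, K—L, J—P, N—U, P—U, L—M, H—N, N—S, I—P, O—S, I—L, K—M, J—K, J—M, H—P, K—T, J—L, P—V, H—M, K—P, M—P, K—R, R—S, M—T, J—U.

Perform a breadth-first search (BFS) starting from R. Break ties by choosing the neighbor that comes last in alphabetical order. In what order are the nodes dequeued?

Visit R; enqueue T, S, P, K, J → queue [T, S, P, K, J]
Visit T; enqueue V, M, I → queue [S, P, K, J, V, M, I]
Visit S; enqueue O, N → queue [P, K, J, V, M, I, O, N]
Visit P; enqueue U, H → queue [K, J, V, M, I, O, N, U, H]
Visit K; enqueue L → queue [J, V, M, I, O, N, U, H, L]
Visit J → queue [V, M, I, O, N, U, H, L]
Visit V → queue [M, I, O, N, U, H, L]
Visit M; enqueue Q → queue [I, O, N, U, H, L, Q]
Visit I → queue [O, N, U, H, L, Q]
Visit O → queue [N, U, H, L, Q]
Visit N → queue [U, H, L, Q]
Visit U → queue [H, L, Q]
Visit H → queue [L, Q]
Visit L → queue [Q]
Visit Q → queue []

R, T, S, P, K, J, V, M, I, O, N, U, H, L, Q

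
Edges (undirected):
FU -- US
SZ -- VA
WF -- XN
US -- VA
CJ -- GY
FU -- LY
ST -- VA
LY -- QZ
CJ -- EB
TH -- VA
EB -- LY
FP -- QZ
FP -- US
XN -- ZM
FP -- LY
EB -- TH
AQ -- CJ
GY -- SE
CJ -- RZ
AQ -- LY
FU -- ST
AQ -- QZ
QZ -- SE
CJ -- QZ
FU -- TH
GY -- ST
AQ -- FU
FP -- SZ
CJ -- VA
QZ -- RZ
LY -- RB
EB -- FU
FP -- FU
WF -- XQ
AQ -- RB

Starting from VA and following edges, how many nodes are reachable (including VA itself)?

16

BFS from VA visits: VA, CJ, ST, SZ, TH, US, AQ, EB, GY, QZ, RZ, FU, FP, LY, RB, SE
Reachable nodes: 16 of 20 total.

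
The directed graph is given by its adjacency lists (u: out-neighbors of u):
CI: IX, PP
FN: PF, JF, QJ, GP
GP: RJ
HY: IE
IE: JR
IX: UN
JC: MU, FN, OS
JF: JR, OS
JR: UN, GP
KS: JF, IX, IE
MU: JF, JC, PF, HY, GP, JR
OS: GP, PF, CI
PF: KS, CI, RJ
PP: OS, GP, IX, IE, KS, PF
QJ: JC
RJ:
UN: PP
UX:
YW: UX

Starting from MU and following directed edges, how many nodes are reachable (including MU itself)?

BFS from MU visits: MU, JF, JC, PF, HY, GP, JR, OS, FN, KS, CI, RJ, IE, UN, QJ, IX, PP
Reachable nodes: 17 of 19 total.

17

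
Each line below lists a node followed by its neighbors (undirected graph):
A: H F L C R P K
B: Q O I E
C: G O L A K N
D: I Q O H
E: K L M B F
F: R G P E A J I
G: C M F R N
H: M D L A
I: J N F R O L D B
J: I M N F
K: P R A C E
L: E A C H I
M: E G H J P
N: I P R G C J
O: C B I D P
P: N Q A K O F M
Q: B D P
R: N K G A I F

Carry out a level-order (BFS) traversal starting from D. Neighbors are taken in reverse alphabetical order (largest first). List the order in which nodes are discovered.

D → Q → O → I → H → P → B → C → R → N → L → J → F → M → A → K → E → G

Visit D; enqueue Q, O, I, H → queue [Q, O, I, H]
Visit Q; enqueue P, B → queue [O, I, H, P, B]
Visit O; enqueue C → queue [I, H, P, B, C]
Visit I; enqueue R, N, L, J, F → queue [H, P, B, C, R, N, L, J, F]
Visit H; enqueue M, A → queue [P, B, C, R, N, L, J, F, M, A]
Visit P; enqueue K → queue [B, C, R, N, L, J, F, M, A, K]
Visit B; enqueue E → queue [C, R, N, L, J, F, M, A, K, E]
Visit C; enqueue G → queue [R, N, L, J, F, M, A, K, E, G]
Visit R → queue [N, L, J, F, M, A, K, E, G]
Visit N → queue [L, J, F, M, A, K, E, G]
Visit L → queue [J, F, M, A, K, E, G]
Visit J → queue [F, M, A, K, E, G]
Visit F → queue [M, A, K, E, G]
Visit M → queue [A, K, E, G]
Visit A → queue [K, E, G]
Visit K → queue [E, G]
Visit E → queue [G]
Visit G → queue []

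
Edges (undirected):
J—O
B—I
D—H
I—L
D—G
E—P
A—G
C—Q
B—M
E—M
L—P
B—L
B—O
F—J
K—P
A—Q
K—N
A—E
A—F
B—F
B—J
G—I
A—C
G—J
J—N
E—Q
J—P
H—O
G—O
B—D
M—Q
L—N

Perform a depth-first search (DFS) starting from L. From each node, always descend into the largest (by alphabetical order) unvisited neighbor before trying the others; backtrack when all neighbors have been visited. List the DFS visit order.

Visit L
L → P
P → K
K → N
N → J
J → O
O → H
H → D
D → G
G → I
I → B
B → M
M → Q
Q → E
E → A
A → F
A → C

L -> P -> K -> N -> J -> O -> H -> D -> G -> I -> B -> M -> Q -> E -> A -> F -> C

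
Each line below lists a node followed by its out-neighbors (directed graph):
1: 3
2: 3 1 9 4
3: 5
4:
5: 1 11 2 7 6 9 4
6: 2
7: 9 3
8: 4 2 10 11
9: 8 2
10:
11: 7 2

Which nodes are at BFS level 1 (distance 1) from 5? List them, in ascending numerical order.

1, 2, 4, 6, 7, 9, 11

Level 0: 5
Level 1: 1, 2, 4, 6, 7, 9, 11
Level 2: 3, 8
Level 3: 10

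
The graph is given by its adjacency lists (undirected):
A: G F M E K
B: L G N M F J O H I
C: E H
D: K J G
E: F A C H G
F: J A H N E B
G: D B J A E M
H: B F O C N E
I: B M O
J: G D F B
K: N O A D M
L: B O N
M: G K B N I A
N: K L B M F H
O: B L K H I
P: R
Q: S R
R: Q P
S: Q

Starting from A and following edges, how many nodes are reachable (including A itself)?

BFS from A visits: A, G, F, M, E, K, D, B, J, H, N, I, C, O, L
Reachable nodes: 15 of 19 total.

15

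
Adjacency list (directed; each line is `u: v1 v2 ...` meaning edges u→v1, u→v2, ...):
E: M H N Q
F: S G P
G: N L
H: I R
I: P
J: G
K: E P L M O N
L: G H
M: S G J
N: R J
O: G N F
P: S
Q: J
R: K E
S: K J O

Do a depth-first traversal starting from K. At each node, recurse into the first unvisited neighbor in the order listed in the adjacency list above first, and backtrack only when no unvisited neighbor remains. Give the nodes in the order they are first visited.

K -> E -> M -> S -> J -> G -> N -> R -> L -> H -> I -> P -> O -> F -> Q

Visit K
K → E
E → M
M → S
S → J
J → G
G → N
N → R
G → L
L → H
H → I
I → P
S → O
O → F
E → Q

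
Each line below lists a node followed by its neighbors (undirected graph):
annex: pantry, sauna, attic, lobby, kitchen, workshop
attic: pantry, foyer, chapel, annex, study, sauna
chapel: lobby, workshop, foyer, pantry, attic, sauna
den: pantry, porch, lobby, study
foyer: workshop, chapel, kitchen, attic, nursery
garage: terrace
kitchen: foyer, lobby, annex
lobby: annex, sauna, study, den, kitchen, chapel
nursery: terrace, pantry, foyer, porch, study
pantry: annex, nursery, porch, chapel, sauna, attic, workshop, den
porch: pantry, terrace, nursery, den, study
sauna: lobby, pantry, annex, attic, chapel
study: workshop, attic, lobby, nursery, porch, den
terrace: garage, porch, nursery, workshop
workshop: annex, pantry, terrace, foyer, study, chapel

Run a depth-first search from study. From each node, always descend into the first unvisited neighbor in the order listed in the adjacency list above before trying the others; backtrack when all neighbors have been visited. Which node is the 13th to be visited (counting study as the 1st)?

Visit study
study → workshop
workshop → annex
annex → pantry
pantry → nursery
nursery → terrace
terrace → garage
terrace → porch
porch → den
den → lobby
lobby → sauna
sauna → attic
attic → foyer
foyer → chapel
foyer → kitchen

Visit order: study, workshop, annex, pantry, nursery, terrace, garage, porch, den, lobby, sauna, attic, foyer, chapel, kitchen

foyer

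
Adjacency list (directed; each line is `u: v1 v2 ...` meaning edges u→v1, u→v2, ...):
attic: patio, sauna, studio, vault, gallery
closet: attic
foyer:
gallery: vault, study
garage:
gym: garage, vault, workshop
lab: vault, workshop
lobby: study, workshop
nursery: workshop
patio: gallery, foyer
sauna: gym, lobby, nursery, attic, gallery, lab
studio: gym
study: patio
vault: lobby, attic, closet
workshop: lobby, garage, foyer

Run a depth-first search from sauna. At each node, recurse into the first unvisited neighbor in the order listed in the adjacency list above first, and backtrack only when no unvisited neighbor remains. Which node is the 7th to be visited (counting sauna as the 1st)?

Visit sauna
sauna → gym
gym → garage
gym → vault
vault → lobby
lobby → study
study → patio
patio → gallery
patio → foyer
lobby → workshop
vault → attic
attic → studio
vault → closet
sauna → nursery
sauna → lab

Visit order: sauna, gym, garage, vault, lobby, study, patio, gallery, foyer, workshop, attic, studio, closet, nursery, lab

patio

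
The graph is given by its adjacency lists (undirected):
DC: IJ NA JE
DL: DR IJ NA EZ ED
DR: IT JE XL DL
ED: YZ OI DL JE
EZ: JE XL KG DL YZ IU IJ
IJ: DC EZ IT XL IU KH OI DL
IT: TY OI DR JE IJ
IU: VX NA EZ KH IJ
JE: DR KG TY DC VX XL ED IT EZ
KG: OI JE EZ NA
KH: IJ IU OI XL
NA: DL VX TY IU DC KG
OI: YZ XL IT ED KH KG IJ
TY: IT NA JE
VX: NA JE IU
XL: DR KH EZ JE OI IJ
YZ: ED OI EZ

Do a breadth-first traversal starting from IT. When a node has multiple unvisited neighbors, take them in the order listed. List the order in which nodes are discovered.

IT, TY, OI, DR, JE, IJ, NA, YZ, XL, ED, KH, KG, DL, DC, VX, EZ, IU

Visit IT; enqueue TY, OI, DR, JE, IJ → queue [TY, OI, DR, JE, IJ]
Visit TY; enqueue NA → queue [OI, DR, JE, IJ, NA]
Visit OI; enqueue YZ, XL, ED, KH, KG → queue [DR, JE, IJ, NA, YZ, XL, ED, KH, KG]
Visit DR; enqueue DL → queue [JE, IJ, NA, YZ, XL, ED, KH, KG, DL]
Visit JE; enqueue DC, VX, EZ → queue [IJ, NA, YZ, XL, ED, KH, KG, DL, DC, VX, EZ]
Visit IJ; enqueue IU → queue [NA, YZ, XL, ED, KH, KG, DL, DC, VX, EZ, IU]
Visit NA → queue [YZ, XL, ED, KH, KG, DL, DC, VX, EZ, IU]
Visit YZ → queue [XL, ED, KH, KG, DL, DC, VX, EZ, IU]
Visit XL → queue [ED, KH, KG, DL, DC, VX, EZ, IU]
Visit ED → queue [KH, KG, DL, DC, VX, EZ, IU]
Visit KH → queue [KG, DL, DC, VX, EZ, IU]
Visit KG → queue [DL, DC, VX, EZ, IU]
Visit DL → queue [DC, VX, EZ, IU]
Visit DC → queue [VX, EZ, IU]
Visit VX → queue [EZ, IU]
Visit EZ → queue [IU]
Visit IU → queue []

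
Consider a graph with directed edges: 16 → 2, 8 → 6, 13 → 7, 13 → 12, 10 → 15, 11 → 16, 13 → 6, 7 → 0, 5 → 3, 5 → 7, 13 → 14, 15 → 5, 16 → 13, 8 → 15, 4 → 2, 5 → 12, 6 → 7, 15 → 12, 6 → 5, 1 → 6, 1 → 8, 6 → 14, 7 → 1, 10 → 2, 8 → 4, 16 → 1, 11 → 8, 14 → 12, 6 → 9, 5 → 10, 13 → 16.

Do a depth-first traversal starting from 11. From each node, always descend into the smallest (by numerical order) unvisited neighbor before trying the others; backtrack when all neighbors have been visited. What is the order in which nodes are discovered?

Visit 11
11 → 8
8 → 4
4 → 2
8 → 6
6 → 5
5 → 3
5 → 7
7 → 0
7 → 1
5 → 10
10 → 15
15 → 12
6 → 9
6 → 14
11 → 16
16 → 13

11, 8, 4, 2, 6, 5, 3, 7, 0, 1, 10, 15, 12, 9, 14, 16, 13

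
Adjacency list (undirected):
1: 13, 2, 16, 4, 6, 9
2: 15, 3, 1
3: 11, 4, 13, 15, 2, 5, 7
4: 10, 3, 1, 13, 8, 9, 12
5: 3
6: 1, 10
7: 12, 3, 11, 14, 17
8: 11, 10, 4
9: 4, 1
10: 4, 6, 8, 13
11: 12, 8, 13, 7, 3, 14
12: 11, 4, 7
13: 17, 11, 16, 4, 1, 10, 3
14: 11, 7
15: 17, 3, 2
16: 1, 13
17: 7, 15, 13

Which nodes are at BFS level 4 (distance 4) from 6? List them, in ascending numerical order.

Level 0: 6
Level 1: 1, 10
Level 2: 2, 4, 8, 9, 13, 16
Level 3: 3, 11, 12, 15, 17
Level 4: 5, 7, 14

5, 7, 14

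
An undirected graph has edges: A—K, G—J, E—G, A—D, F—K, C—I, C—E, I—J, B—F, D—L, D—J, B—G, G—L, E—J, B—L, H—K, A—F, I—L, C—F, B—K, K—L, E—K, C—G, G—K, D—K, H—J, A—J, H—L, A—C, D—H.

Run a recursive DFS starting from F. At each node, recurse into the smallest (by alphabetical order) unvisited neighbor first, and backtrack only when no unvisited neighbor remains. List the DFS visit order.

Visit F
F → A
A → C
C → E
E → G
G → B
B → K
K → D
D → H
H → J
J → I
I → L

F -> A -> C -> E -> G -> B -> K -> D -> H -> J -> I -> L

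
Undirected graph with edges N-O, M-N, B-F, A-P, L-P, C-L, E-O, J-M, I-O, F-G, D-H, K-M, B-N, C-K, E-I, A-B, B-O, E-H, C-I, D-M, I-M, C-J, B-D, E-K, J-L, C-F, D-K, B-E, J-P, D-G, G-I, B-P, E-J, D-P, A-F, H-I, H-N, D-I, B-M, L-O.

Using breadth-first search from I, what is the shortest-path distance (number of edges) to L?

Level 0: I
Level 1: C, D, E, G, H, M, O
Level 2: B, F, J, K, L, N, P
Level 3: A
L first appears at level 2.

2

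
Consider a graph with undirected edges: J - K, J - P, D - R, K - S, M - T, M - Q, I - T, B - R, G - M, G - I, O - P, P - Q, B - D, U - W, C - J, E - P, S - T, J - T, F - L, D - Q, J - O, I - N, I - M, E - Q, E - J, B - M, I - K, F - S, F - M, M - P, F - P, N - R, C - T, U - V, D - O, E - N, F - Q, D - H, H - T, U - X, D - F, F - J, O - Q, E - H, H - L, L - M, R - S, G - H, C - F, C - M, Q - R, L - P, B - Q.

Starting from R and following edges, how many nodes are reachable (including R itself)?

BFS from R visits: R, S, Q, N, D, B, T, K, F, P, O, M, E, I, H, J, C, L, G
Reachable nodes: 19 of 23 total.

19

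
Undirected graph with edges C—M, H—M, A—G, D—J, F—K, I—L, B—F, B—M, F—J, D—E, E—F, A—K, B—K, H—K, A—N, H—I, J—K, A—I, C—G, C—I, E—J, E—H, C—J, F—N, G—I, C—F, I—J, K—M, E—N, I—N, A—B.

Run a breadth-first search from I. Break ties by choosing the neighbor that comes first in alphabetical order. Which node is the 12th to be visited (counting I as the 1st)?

M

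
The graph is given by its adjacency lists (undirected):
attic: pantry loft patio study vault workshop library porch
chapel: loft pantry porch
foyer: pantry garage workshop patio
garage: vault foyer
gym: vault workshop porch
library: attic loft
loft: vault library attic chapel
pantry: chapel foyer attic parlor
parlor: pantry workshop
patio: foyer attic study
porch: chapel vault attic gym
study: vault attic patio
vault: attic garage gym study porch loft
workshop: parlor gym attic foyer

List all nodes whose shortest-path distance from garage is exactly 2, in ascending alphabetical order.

attic, gym, loft, pantry, patio, porch, study, workshop

Level 0: garage
Level 1: foyer, vault
Level 2: attic, gym, loft, pantry, patio, porch, study, workshop
Level 3: chapel, library, parlor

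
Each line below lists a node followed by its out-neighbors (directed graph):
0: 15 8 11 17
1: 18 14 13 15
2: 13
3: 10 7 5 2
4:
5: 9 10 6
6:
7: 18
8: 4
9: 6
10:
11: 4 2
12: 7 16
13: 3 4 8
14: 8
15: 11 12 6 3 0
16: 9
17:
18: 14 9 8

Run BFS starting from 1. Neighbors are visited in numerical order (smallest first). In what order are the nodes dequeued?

1 13 14 15 18 3 4 8 0 6 11 12 9 2 5 7 10 17 16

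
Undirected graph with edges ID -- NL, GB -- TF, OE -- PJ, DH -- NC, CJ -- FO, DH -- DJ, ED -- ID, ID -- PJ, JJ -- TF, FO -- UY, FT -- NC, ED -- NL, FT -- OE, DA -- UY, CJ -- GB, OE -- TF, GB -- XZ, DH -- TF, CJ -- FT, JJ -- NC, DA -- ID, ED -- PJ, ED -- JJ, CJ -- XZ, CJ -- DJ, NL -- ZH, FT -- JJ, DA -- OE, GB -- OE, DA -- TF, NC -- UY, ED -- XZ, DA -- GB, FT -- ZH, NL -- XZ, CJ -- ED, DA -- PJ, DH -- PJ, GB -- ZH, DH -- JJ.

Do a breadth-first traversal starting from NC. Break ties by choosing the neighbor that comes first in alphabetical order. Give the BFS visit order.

Visit NC; enqueue DH, FT, JJ, UY → queue [DH, FT, JJ, UY]
Visit DH; enqueue DJ, PJ, TF → queue [FT, JJ, UY, DJ, PJ, TF]
Visit FT; enqueue CJ, OE, ZH → queue [JJ, UY, DJ, PJ, TF, CJ, OE, ZH]
Visit JJ; enqueue ED → queue [UY, DJ, PJ, TF, CJ, OE, ZH, ED]
Visit UY; enqueue DA, FO → queue [DJ, PJ, TF, CJ, OE, ZH, ED, DA, FO]
Visit DJ → queue [PJ, TF, CJ, OE, ZH, ED, DA, FO]
Visit PJ; enqueue ID → queue [TF, CJ, OE, ZH, ED, DA, FO, ID]
Visit TF; enqueue GB → queue [CJ, OE, ZH, ED, DA, FO, ID, GB]
Visit CJ; enqueue XZ → queue [OE, ZH, ED, DA, FO, ID, GB, XZ]
Visit OE → queue [ZH, ED, DA, FO, ID, GB, XZ]
Visit ZH; enqueue NL → queue [ED, DA, FO, ID, GB, XZ, NL]
Visit ED → queue [DA, FO, ID, GB, XZ, NL]
Visit DA → queue [FO, ID, GB, XZ, NL]
Visit FO → queue [ID, GB, XZ, NL]
Visit ID → queue [GB, XZ, NL]
Visit GB → queue [XZ, NL]
Visit XZ → queue [NL]
Visit NL → queue []

NC → DH → FT → JJ → UY → DJ → PJ → TF → CJ → OE → ZH → ED → DA → FO → ID → GB → XZ → NL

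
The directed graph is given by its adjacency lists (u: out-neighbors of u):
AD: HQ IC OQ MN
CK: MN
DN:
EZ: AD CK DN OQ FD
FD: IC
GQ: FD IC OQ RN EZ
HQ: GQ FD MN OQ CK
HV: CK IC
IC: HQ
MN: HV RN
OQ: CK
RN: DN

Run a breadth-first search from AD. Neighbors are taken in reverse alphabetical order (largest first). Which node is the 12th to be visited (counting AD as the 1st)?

EZ

Visit AD; enqueue OQ, MN, IC, HQ → queue [OQ, MN, IC, HQ]
Visit OQ; enqueue CK → queue [MN, IC, HQ, CK]
Visit MN; enqueue RN, HV → queue [IC, HQ, CK, RN, HV]
Visit IC → queue [HQ, CK, RN, HV]
Visit HQ; enqueue GQ, FD → queue [CK, RN, HV, GQ, FD]
Visit CK → queue [RN, HV, GQ, FD]
Visit RN; enqueue DN → queue [HV, GQ, FD, DN]
Visit HV → queue [GQ, FD, DN]
Visit GQ; enqueue EZ → queue [FD, DN, EZ]
Visit FD → queue [DN, EZ]
Visit DN → queue [EZ]
Visit EZ → queue []

Visit order: AD, OQ, MN, IC, HQ, CK, RN, HV, GQ, FD, DN, EZ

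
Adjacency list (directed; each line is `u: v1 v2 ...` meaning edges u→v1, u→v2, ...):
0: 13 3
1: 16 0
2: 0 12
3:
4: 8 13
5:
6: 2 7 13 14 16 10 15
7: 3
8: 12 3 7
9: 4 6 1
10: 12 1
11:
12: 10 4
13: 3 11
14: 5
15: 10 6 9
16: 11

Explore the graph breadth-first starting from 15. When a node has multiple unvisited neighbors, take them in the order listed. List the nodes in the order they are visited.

15, 10, 6, 9, 12, 1, 2, 7, 13, 14, 16, 4, 0, 3, 11, 5, 8

Visit 15; enqueue 10, 6, 9 → queue [10, 6, 9]
Visit 10; enqueue 12, 1 → queue [6, 9, 12, 1]
Visit 6; enqueue 2, 7, 13, 14, 16 → queue [9, 12, 1, 2, 7, 13, 14, 16]
Visit 9; enqueue 4 → queue [12, 1, 2, 7, 13, 14, 16, 4]
Visit 12 → queue [1, 2, 7, 13, 14, 16, 4]
Visit 1; enqueue 0 → queue [2, 7, 13, 14, 16, 4, 0]
Visit 2 → queue [7, 13, 14, 16, 4, 0]
Visit 7; enqueue 3 → queue [13, 14, 16, 4, 0, 3]
Visit 13; enqueue 11 → queue [14, 16, 4, 0, 3, 11]
Visit 14; enqueue 5 → queue [16, 4, 0, 3, 11, 5]
Visit 16 → queue [4, 0, 3, 11, 5]
Visit 4; enqueue 8 → queue [0, 3, 11, 5, 8]
Visit 0 → queue [3, 11, 5, 8]
Visit 3 → queue [11, 5, 8]
Visit 11 → queue [5, 8]
Visit 5 → queue [8]
Visit 8 → queue []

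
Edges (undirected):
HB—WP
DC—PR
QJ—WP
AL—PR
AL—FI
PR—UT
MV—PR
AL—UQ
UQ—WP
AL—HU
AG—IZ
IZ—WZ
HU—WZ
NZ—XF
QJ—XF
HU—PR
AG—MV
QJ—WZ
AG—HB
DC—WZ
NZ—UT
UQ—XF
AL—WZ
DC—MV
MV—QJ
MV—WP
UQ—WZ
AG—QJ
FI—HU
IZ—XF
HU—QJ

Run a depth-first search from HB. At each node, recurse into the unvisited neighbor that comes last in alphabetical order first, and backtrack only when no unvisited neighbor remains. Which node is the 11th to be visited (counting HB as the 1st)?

UT

Visit HB
HB → WP
WP → UQ
UQ → XF
XF → QJ
QJ → WZ
WZ → IZ
IZ → AG
AG → MV
MV → PR
PR → UT
UT → NZ
PR → HU
HU → FI
FI → AL
PR → DC

Visit order: HB, WP, UQ, XF, QJ, WZ, IZ, AG, MV, PR, UT, NZ, HU, FI, AL, DC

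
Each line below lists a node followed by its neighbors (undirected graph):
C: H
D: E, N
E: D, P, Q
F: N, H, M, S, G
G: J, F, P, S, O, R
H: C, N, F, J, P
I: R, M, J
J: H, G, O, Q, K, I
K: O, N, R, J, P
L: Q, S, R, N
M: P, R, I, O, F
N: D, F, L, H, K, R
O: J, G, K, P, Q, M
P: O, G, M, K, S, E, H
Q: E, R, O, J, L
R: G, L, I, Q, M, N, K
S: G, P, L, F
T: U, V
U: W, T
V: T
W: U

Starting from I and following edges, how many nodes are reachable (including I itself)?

17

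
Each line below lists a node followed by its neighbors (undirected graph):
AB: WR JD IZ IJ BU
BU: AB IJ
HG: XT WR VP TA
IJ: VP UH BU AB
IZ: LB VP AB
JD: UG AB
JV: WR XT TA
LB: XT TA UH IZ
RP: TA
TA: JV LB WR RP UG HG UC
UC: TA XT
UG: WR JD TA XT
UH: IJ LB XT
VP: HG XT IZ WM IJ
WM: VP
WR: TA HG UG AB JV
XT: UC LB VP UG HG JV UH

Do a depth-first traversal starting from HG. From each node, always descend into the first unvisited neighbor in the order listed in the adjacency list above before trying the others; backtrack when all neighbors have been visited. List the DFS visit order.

HG -> XT -> UC -> TA -> JV -> WR -> UG -> JD -> AB -> IZ -> LB -> UH -> IJ -> VP -> WM -> BU -> RP

Visit HG
HG → XT
XT → UC
UC → TA
TA → JV
JV → WR
WR → UG
UG → JD
JD → AB
AB → IZ
IZ → LB
LB → UH
UH → IJ
IJ → VP
VP → WM
IJ → BU
TA → RP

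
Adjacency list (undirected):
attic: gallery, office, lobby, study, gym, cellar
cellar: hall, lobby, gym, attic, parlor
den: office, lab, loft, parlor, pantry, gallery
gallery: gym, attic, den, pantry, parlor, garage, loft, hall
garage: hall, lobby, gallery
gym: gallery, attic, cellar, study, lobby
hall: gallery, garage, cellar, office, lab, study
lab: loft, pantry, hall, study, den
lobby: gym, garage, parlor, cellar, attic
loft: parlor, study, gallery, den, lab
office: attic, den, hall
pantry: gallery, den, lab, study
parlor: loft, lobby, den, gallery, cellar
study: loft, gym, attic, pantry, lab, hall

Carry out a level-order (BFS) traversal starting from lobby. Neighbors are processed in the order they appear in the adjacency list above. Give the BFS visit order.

lobby → gym → garage → parlor → cellar → attic → gallery → study → hall → loft → den → office → pantry → lab

Visit lobby; enqueue gym, garage, parlor, cellar, attic → queue [gym, garage, parlor, cellar, attic]
Visit gym; enqueue gallery, study → queue [garage, parlor, cellar, attic, gallery, study]
Visit garage; enqueue hall → queue [parlor, cellar, attic, gallery, study, hall]
Visit parlor; enqueue loft, den → queue [cellar, attic, gallery, study, hall, loft, den]
Visit cellar → queue [attic, gallery, study, hall, loft, den]
Visit attic; enqueue office → queue [gallery, study, hall, loft, den, office]
Visit gallery; enqueue pantry → queue [study, hall, loft, den, office, pantry]
Visit study; enqueue lab → queue [hall, loft, den, office, pantry, lab]
Visit hall → queue [loft, den, office, pantry, lab]
Visit loft → queue [den, office, pantry, lab]
Visit den → queue [office, pantry, lab]
Visit office → queue [pantry, lab]
Visit pantry → queue [lab]
Visit lab → queue []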